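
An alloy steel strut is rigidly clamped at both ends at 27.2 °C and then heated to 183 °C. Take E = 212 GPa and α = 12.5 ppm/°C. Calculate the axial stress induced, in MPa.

ΔT = 155.8 K. Constrained thermal stress σ = E·α·ΔT = 212.0×10³ MPa × 12.5×10⁻⁶ × 155.8 = 413 MPa (compressive).

413 MPa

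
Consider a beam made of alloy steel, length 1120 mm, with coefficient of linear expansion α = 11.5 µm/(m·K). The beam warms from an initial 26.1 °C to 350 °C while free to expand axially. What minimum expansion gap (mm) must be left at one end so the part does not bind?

ΔT = 350 − 26.1 = 323.9 K.
ΔL = α·L₀·ΔT = 11.5×10⁻⁶ × 1120 mm × 323.9 K = 4.17 mm.

4.17 mm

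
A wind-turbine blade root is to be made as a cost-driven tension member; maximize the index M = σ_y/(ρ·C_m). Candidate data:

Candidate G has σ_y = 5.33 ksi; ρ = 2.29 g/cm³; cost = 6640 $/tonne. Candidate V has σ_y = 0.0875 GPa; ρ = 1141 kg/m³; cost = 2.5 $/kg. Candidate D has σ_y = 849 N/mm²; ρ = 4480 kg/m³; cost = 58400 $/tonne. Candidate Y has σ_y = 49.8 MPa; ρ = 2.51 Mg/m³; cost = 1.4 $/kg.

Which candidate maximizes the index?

candidate V

Normalizing units and computing the index:
  candidate G: σ_y = 36.75 MPa, ρ = 2290 kg/m³, cost = 6.640 $/kg
  candidate V: σ_y = 87.50 MPa, ρ = 1141 kg/m³, cost = 2.500 $/kg
  candidate D: σ_y = 849.0 MPa, ρ = 4480 kg/m³, cost = 58.40 $/kg
  candidate Y: σ_y = 49.80 MPa, ρ = 2510 kg/m³, cost = 1.400 $/kg
  candidate V: M = 30.7 kN·m per $
  candidate Y: M = 14.2 kN·m per $
  candidate D: M = 3.25 kN·m per $
  candidate G: M = 2.42 kN·m per $
Candidate V ranks first.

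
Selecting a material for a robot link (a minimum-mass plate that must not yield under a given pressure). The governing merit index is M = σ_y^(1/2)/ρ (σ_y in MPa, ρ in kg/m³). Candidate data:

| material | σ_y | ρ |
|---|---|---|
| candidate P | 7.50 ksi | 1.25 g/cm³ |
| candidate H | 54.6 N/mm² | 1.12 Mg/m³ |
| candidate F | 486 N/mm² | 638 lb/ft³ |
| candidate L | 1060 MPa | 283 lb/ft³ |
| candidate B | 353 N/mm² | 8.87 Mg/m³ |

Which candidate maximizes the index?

Normalizing units and computing the index:
  candidate P: σ_y = 51.71 MPa, ρ = 1250 kg/m³
  candidate H: σ_y = 54.60 MPa, ρ = 1120 kg/m³
  candidate F: σ_y = 486.0 MPa, ρ = 10220 kg/m³
  candidate L: σ_y = 1060 MPa, ρ = 4533 kg/m³
  candidate B: σ_y = 353.0 MPa, ρ = 8870 kg/m³
  candidate L: M = 7.18×10⁻³
  candidate H: M = 6.60×10⁻³
  candidate P: M = 5.75×10⁻³
  candidate F: M = 2.16×10⁻³
  candidate B: M = 2.12×10⁻³
Candidate L has the largest M.

candidate L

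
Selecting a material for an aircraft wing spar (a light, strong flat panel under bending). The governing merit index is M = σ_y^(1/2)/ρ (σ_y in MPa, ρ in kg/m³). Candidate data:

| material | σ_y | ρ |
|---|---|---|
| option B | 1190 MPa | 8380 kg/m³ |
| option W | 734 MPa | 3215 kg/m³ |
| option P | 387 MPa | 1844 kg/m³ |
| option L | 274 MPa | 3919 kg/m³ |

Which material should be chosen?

option P

Evaluate M for each candidate:
  option P: M = 10.7×10⁻³
  option W: M = 8.43×10⁻³
  option L: M = 4.22×10⁻³
  option B: M = 4.12×10⁻³
Highest index: option P.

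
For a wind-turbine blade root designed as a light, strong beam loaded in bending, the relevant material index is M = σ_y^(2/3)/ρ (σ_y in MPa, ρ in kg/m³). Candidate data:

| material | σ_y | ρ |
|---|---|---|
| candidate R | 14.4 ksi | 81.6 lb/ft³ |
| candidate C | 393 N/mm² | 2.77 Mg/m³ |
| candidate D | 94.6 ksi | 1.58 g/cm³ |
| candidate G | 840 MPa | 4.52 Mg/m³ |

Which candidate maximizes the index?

In SI units:
  candidate R: σ_y = 99.28 MPa, ρ = 1307 kg/m³
  candidate C: σ_y = 393.0 MPa, ρ = 2770 kg/m³
  candidate D: σ_y = 652.2 MPa, ρ = 1580 kg/m³
  candidate G: σ_y = 840.0 MPa, ρ = 4520 kg/m³
  candidate D: M = 47.6×10⁻³
  candidate G: M = 19.7×10⁻³
  candidate C: M = 19.4×10⁻³
  candidate R: M = 16.4×10⁻³
Candidate D has the largest M.

candidate D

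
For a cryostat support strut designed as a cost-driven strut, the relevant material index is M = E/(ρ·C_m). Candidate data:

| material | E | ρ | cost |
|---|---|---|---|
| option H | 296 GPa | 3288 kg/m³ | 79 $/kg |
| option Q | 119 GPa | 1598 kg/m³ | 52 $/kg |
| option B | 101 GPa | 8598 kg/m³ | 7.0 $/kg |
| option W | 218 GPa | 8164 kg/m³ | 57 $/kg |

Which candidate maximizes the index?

Per-candidate index values:
  option B: M = 1.68 MN·m per $
  option Q: M = 1.43 MN·m per $
  option H: M = 1.14 MN·m per $
  option W: M = 0.468 MN·m per $
Highest index: option B.

option B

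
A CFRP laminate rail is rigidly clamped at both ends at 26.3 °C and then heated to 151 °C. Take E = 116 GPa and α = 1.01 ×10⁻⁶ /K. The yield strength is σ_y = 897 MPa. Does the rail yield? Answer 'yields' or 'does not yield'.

does not yield

ΔT = 124.7 K. Constrained thermal stress σ = E·α·ΔT = 116.0×10³ MPa × 1.01×10⁻⁶ × 124.7 = 14.6 MPa (compressive).
Compare to σ_y = 897 MPa: σ < σ_y, so it does not yield.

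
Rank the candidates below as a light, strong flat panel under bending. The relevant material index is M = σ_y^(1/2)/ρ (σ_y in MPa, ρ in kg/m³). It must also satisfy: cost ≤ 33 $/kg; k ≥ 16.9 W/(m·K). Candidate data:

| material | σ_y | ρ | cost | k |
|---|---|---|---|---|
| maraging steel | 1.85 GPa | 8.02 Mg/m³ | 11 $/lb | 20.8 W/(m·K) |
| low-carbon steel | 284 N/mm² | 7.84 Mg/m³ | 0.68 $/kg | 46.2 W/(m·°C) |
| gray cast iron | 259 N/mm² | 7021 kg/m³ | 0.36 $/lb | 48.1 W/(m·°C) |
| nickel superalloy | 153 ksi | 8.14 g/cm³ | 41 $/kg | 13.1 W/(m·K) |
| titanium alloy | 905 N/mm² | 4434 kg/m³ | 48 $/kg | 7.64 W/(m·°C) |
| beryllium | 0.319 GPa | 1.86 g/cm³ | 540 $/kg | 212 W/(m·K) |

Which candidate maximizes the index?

Screen on constraints: cost ≤ 33 $/kg; k ≥ 16.9 W/(m·K). Survivors: maraging steel, low-carbon steel, gray cast iron.
After converting to SI:
  maraging steel: σ_y = 1850 MPa, ρ = 8020 kg/m³
  low-carbon steel: σ_y = 284.0 MPa, ρ = 7840 kg/m³
  gray cast iron: σ_y = 259.0 MPa, ρ = 7021 kg/m³
  maraging steel: M = 5.36×10⁻³
  gray cast iron: M = 2.29×10⁻³
  low-carbon steel: M = 2.15×10⁻³
Highest index: maraging steel.

maraging steel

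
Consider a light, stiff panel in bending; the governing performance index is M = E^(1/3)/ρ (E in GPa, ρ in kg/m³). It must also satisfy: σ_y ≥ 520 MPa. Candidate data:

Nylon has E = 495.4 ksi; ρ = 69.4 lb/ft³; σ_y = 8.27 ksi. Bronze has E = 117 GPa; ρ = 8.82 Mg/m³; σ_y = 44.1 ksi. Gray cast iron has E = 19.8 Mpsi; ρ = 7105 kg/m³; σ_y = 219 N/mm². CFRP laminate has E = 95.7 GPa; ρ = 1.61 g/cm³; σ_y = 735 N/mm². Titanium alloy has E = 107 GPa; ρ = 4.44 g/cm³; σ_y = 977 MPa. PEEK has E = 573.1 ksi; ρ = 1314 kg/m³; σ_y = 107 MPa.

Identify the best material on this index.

Screen on constraints: σ_y ≥ 520 MPa. Survivors: CFRP laminate, titanium alloy.
In SI units:
  CFRP laminate: E = 95.70 GPa, ρ = 1610 kg/m³
  titanium alloy: E = 107.0 GPa, ρ = 4440 kg/m³
  CFRP laminate: M = 2.84×10⁻³
  titanium alloy: M = 1.07×10⁻³
Highest index: CFRP laminate.

CFRP laminate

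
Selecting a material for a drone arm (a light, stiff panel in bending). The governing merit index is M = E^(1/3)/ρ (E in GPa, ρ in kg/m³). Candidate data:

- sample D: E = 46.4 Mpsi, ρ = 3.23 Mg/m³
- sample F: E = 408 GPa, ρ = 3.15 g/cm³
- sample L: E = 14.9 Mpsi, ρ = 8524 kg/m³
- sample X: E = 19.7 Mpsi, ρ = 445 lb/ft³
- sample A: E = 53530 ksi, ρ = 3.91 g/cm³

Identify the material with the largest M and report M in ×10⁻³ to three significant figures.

In SI units:
  sample D: E = 319.9 GPa, ρ = 3230 kg/m³
  sample F: E = 408.0 GPa, ρ = 3150 kg/m³
  sample L: E = 102.7 GPa, ρ = 8524 kg/m³
  sample X: E = 135.8 GPa, ρ = 7128 kg/m³
  sample A: E = 369.1 GPa, ρ = 3910 kg/m³
  sample F: M = 2.35×10⁻³
  sample D: M = 2.12×10⁻³
  sample A: M = 1.83×10⁻³
  sample X: M = 0.721×10⁻³
  sample L: M = 0.549×10⁻³
Sample F has the largest M.

sample F, M = 2.35×10⁻³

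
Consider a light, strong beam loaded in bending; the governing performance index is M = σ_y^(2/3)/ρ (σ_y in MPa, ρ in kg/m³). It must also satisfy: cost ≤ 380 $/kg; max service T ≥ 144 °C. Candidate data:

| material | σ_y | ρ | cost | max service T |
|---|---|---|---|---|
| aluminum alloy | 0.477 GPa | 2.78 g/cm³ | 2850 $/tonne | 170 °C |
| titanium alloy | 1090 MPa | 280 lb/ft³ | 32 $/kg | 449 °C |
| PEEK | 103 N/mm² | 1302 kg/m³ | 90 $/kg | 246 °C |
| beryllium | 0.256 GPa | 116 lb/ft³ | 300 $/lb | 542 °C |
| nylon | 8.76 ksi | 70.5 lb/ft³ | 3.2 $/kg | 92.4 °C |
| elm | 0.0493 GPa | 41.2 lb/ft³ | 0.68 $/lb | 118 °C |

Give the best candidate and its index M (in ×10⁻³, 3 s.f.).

titanium alloy, M = 23.6×10⁻³

Screen on constraints: cost ≤ 380 $/kg; max service T ≥ 144 °C. Survivors: aluminum alloy, titanium alloy, PEEK.
In SI units:
  aluminum alloy: σ_y = 477.0 MPa, ρ = 2780 kg/m³
  titanium alloy: σ_y = 1090 MPa, ρ = 4485 kg/m³
  PEEK: σ_y = 103.0 MPa, ρ = 1302 kg/m³
  titanium alloy: M = 23.6×10⁻³
  aluminum alloy: M = 22.0×10⁻³
  PEEK: M = 16.9×10⁻³
Titanium alloy ranks first.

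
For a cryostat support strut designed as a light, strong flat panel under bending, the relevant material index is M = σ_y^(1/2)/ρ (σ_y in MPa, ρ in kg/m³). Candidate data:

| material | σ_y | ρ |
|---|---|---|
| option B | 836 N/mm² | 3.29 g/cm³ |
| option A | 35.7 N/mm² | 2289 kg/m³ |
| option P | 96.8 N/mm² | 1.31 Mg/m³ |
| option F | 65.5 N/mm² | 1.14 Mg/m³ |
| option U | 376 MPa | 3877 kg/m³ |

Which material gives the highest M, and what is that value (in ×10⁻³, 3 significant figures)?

Normalizing units and computing the index:
  option B: σ_y = 836.0 MPa, ρ = 3290 kg/m³
  option A: σ_y = 35.70 MPa, ρ = 2289 kg/m³
  option P: σ_y = 96.80 MPa, ρ = 1310 kg/m³
  option F: σ_y = 65.50 MPa, ρ = 1140 kg/m³
  option U: σ_y = 376.0 MPa, ρ = 3877 kg/m³
  option B: M = 8.79×10⁻³
  option P: M = 7.51×10⁻³
  option F: M = 7.10×10⁻³
  option U: M = 5.00×10⁻³
  option A: M = 2.61×10⁻³
Highest index: option B.

option B, M = 8.79×10⁻³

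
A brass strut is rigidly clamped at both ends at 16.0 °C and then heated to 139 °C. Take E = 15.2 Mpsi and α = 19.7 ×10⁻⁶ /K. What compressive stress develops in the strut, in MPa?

E = 15.2 Mpsi = 104.8 GPa.
ΔT = 123.0 K. Constrained thermal stress σ = E·α·ΔT = 104.8×10³ MPa × 19.7×10⁻⁶ × 123.0 = 254 MPa (compressive).

254 MPa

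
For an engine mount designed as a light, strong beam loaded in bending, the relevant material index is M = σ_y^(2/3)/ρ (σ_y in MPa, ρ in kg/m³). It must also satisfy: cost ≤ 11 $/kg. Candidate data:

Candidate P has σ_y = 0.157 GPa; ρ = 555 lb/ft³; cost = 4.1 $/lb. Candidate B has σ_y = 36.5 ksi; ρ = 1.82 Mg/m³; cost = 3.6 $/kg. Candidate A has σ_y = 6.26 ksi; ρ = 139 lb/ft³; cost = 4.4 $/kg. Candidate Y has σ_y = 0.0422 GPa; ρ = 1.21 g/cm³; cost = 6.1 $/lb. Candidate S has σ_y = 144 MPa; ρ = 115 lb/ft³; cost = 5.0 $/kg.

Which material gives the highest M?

Screen on constraints: cost ≤ 11 $/kg. Survivors: candidate P, candidate B, candidate A, candidate S.
After converting to SI:
  candidate P: σ_y = 157.0 MPa, ρ = 8890 kg/m³
  candidate B: σ_y = 251.7 MPa, ρ = 1820 kg/m³
  candidate A: σ_y = 43.16 MPa, ρ = 2227 kg/m³
  candidate S: σ_y = 144.0 MPa, ρ = 1842 kg/m³
  candidate B: M = 21.9×10⁻³
  candidate S: M = 14.9×10⁻³
  candidate A: M = 5.53×10⁻³
  candidate P: M = 3.27×10⁻³
Highest index: candidate B.

candidate B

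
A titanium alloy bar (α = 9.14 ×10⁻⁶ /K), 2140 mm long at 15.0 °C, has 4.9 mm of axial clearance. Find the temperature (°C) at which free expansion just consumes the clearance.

α·L₀·ΔT = 4.9 mm ⇒ ΔT = 4.9 / (9.14×10⁻⁶ × 2140.0) = 250.5 K.
T = 15.0 + 250.5 = 265.5 °C.

266 °C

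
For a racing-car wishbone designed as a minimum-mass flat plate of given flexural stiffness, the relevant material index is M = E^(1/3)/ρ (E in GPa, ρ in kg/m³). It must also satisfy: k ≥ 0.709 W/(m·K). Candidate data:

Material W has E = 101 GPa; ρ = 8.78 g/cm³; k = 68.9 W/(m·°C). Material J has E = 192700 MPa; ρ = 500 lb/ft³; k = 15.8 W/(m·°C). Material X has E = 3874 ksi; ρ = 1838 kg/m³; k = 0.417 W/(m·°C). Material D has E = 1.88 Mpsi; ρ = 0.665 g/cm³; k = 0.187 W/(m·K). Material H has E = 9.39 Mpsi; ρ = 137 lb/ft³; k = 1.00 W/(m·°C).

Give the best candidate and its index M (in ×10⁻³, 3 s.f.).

Screen on constraints: k ≥ 0.709 W/(m·K). Survivors: material W, material J, material H.
After converting to SI:
  material W: E = 101.0 GPa, ρ = 8780 kg/m³
  material J: E = 192.7 GPa, ρ = 8009 kg/m³
  material H: E = 64.74 GPa, ρ = 2195 kg/m³
  material H: M = 1.83×10⁻³
  material J: M = 0.721×10⁻³
  material W: M = 0.530×10⁻³
Material H ranks first.

material H, M = 1.83×10⁻³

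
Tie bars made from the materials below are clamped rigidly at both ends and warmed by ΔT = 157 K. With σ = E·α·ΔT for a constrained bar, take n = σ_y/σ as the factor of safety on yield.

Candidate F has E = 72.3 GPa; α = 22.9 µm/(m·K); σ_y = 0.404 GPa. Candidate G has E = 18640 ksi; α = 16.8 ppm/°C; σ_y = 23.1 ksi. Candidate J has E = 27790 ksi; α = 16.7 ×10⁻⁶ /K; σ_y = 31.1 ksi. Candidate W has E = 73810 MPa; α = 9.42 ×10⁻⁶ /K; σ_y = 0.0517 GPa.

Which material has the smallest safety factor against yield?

In consistent units (E in GPa, α in ×10⁻⁶/K, σ_y in MPa):
  candidate F: E = 72.30, α = 22.9, σ_y = 404.0 → σ = 260 MPa, n = 1.55
  candidate G: E = 128.5, α = 16.8, σ_y = 159.3 → σ = 339 MPa, n = 0.470
  candidate J: E = 191.6, α = 16.7, σ_y = 214.4 → σ = 502 MPa, n = 0.427
  candidate W: E = 73.81, α = 9.42, σ_y = 51.70 → σ = 109 MPa, n = 0.474
Smallest n: candidate J with n = 0.427.

candidate J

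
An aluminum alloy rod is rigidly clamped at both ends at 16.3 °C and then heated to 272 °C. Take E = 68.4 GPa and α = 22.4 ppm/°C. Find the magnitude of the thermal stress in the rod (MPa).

ΔT = 255.7 K. Constrained thermal stress σ = E·α·ΔT = 68.40×10³ MPa × 22.4×10⁻⁶ × 255.7 = 392 MPa (compressive).

392 MPa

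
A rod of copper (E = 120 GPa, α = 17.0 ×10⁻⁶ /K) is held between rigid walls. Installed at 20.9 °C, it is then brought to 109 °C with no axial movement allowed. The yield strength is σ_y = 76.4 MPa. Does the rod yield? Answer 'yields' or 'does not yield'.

ΔT = 88.10 K. Constrained thermal stress σ = E·α·ΔT = 120.0×10³ MPa × 17.0×10⁻⁶ × 88.10 = 180 MPa (compressive).
Compare to σ_y = 76.4 MPa: σ ≥ σ_y, so it yields.

yields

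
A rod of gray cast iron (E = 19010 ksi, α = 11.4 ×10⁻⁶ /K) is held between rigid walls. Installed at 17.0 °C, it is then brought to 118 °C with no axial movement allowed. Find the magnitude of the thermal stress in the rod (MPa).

E = 19010 ksi = 131.1 GPa.
ΔT = 101.0 K. Constrained thermal stress σ = E·α·ΔT = 131.1×10³ MPa × 11.4×10⁻⁶ × 101.0 = 151 MPa (compressive).

151 MPa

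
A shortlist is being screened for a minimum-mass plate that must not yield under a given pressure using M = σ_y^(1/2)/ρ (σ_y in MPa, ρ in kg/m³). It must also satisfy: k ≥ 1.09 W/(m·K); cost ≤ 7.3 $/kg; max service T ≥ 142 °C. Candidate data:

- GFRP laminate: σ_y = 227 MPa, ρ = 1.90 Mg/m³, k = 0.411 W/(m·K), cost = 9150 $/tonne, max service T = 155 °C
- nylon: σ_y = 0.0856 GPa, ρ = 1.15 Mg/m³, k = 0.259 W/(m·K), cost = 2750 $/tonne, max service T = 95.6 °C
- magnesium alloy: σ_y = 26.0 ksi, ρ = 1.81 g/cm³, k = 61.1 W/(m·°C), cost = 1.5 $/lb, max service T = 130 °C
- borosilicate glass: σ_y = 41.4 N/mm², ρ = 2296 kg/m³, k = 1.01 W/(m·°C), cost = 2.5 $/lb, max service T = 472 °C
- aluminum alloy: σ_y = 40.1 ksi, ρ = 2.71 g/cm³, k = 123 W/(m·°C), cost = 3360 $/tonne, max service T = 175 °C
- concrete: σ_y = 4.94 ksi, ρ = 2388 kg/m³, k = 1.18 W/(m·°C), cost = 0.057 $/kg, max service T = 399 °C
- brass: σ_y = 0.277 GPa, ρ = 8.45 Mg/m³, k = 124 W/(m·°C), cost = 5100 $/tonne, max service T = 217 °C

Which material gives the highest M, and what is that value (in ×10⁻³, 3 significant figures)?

Screen on constraints: k ≥ 1.09 W/(m·K); cost ≤ 7.3 $/kg; max service T ≥ 142 °C. Survivors: aluminum alloy, concrete, brass.
Convert each candidate to consistent units, then evaluate M:
  aluminum alloy: σ_y = 276.5 MPa, ρ = 2710 kg/m³
  concrete: σ_y = 34.06 MPa, ρ = 2388 kg/m³
  brass: σ_y = 277.0 MPa, ρ = 8450 kg/m³
  aluminum alloy: M = 6.14×10⁻³
  concrete: M = 2.44×10⁻³
  brass: M = 1.97×10⁻³
Highest index: aluminum alloy.

aluminum alloy, M = 6.14×10⁻³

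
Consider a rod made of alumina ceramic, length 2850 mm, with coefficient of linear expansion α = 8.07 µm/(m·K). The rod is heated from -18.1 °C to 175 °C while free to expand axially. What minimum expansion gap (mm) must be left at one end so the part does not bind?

ΔT = 175 − (-18.1) = 193.1 K.
ΔL = α·L₀·ΔT = 8.07×10⁻⁶ × 2850 mm × 193.1 K = 4.44 mm.

4.44 mm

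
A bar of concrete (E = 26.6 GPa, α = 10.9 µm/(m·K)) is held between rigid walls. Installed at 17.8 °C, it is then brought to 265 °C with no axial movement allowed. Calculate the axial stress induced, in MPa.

ΔT = 247.2 K. Constrained thermal stress σ = E·α·ΔT = 26.60×10³ MPa × 10.9×10⁻⁶ × 247.2 = 71.7 MPa (compressive).

71.7 MPa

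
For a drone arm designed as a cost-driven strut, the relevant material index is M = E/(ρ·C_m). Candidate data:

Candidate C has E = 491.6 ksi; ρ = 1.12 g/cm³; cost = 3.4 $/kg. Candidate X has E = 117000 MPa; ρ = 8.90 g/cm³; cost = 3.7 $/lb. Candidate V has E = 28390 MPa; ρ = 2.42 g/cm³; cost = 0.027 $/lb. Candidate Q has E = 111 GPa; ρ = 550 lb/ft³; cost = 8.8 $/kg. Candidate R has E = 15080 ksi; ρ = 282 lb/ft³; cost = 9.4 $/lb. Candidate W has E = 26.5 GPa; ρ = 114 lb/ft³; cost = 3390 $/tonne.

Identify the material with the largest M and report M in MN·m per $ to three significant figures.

candidate V, M = 197 MN·m per $

In SI units:
  candidate C: E = 3.389 GPa, ρ = 1120 kg/m³, cost = 3.400 $/kg
  candidate X: E = 117.0 GPa, ρ = 8900 kg/m³, cost = 8.157 $/kg
  candidate V: E = 28.39 GPa, ρ = 2420 kg/m³, cost = 0.05952 $/kg
  candidate Q: E = 111.0 GPa, ρ = 8810 kg/m³, cost = 8.800 $/kg
  candidate R: E = 104.0 GPa, ρ = 4517 kg/m³, cost = 20.72 $/kg
  candidate W: E = 26.50 GPa, ρ = 1826 kg/m³, cost = 3.390 $/kg
  candidate V: M = 197 MN·m per $
  candidate W: M = 4.28 MN·m per $
  candidate X: M = 1.61 MN·m per $
  candidate Q: M = 1.43 MN·m per $
  candidate R: M = 1.11 MN·m per $
  candidate C: M = 0.890 MN·m per $
The maximum is for candidate V.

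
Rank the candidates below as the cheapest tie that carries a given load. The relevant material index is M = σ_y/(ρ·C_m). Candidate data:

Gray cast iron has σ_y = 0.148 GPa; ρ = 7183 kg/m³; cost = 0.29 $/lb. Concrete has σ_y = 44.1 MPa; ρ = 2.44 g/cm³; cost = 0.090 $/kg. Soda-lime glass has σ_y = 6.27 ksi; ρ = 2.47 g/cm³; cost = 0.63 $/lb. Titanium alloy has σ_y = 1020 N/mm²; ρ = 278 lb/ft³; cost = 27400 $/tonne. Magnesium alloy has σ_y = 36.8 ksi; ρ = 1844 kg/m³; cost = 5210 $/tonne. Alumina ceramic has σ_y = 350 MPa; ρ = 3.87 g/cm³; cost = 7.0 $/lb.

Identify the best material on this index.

Normalizing units and computing the index:
  gray cast iron: σ_y = 148.0 MPa, ρ = 7183 kg/m³, cost = 0.6393 $/kg
  concrete: σ_y = 44.10 MPa, ρ = 2440 kg/m³, cost = 0.09000 $/kg
  soda-lime glass: σ_y = 43.23 MPa, ρ = 2470 kg/m³, cost = 1.389 $/kg
  titanium alloy: σ_y = 1020 MPa, ρ = 4453 kg/m³, cost = 27.40 $/kg
  magnesium alloy: σ_y = 253.7 MPa, ρ = 1844 kg/m³, cost = 5.210 $/kg
  alumina ceramic: σ_y = 350.0 MPa, ρ = 3870 kg/m³, cost = 15.43 $/kg
  concrete: M = 201 kN·m per $
  gray cast iron: M = 32.2 kN·m per $
  magnesium alloy: M = 26.4 kN·m per $
  soda-lime glass: M = 12.6 kN·m per $
  titanium alloy: M = 8.36 kN·m per $
  alumina ceramic: M = 5.86 kN·m per $
Highest index: concrete.

concrete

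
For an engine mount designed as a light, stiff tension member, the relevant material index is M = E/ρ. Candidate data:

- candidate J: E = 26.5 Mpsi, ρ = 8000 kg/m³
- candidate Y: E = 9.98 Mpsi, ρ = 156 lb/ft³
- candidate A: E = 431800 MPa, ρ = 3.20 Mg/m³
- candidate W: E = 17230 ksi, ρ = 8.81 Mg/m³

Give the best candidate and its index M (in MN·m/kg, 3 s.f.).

candidate A, M = 135 MN·m/kg

Normalizing units and computing the index:
  candidate J: E = 182.7 GPa, ρ = 8000 kg/m³
  candidate Y: E = 68.81 GPa, ρ = 2499 kg/m³
  candidate A: E = 431.8 GPa, ρ = 3200 kg/m³
  candidate W: E = 118.8 GPa, ρ = 8810 kg/m³
  candidate A: M = 135 MN·m/kg
  candidate Y: M = 27.5 MN·m/kg
  candidate J: M = 22.8 MN·m/kg
  candidate W: M = 13.5 MN·m/kg
Highest index: candidate A.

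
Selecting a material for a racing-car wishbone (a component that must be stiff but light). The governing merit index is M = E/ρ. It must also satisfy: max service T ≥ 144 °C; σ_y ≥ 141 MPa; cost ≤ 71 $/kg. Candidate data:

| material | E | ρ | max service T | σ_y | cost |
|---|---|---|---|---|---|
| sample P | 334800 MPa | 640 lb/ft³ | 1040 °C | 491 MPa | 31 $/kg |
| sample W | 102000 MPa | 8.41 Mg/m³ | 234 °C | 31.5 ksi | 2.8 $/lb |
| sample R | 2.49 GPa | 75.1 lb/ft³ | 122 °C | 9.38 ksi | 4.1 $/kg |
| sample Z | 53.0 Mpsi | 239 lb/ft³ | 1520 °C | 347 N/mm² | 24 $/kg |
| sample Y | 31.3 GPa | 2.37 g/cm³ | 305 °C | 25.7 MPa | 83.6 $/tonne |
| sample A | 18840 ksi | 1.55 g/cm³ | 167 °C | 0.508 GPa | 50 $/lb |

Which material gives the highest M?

sample Z

Screen on constraints: max service T ≥ 144 °C; σ_y ≥ 141 MPa; cost ≤ 71 $/kg. Survivors: sample P, sample W, sample Z.
Normalizing units and computing the index:
  sample P: E = 334.8 GPa, ρ = 10250 kg/m³
  sample W: E = 102.0 GPa, ρ = 8410 kg/m³
  sample Z: E = 365.4 GPa, ρ = 3828 kg/m³
  sample Z: M = 95.5 MN·m/kg
  sample P: M = 32.7 MN·m/kg
  sample W: M = 12.1 MN·m/kg
The maximum is for sample Z.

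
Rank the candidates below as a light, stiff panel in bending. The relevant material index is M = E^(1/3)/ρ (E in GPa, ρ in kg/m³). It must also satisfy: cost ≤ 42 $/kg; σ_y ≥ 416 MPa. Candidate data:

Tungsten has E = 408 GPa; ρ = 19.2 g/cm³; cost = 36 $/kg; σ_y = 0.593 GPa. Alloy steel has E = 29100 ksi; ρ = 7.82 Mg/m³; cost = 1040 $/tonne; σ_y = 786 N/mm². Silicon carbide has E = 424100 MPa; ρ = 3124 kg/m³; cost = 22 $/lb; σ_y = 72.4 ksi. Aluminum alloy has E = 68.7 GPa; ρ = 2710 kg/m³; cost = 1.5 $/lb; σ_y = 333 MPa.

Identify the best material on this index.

Screen on constraints: cost ≤ 42 $/kg; σ_y ≥ 416 MPa. Survivors: tungsten, alloy steel.
After converting to SI:
  tungsten: E = 408.0 GPa, ρ = 19200 kg/m³
  alloy steel: E = 200.6 GPa, ρ = 7820 kg/m³
  alloy steel: M = 0.749×10⁻³
  tungsten: M = 0.386×10⁻³
Alloy steel ranks first.

alloy steel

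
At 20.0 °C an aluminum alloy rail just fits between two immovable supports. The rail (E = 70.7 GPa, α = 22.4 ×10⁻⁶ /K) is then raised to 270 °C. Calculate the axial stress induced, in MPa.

ΔT = 250.0 K. Constrained thermal stress σ = E·α·ΔT = 70.70×10³ MPa × 22.4×10⁻⁶ × 250.0 = 396 MPa (compressive).

396 MPa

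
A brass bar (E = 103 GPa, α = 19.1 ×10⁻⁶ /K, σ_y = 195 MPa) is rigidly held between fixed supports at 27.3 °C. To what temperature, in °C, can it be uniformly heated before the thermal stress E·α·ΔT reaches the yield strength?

126 °C

E·α·ΔT = 195.0 MPa ⇒ ΔT = 195.0 / (103.0×10³ × 19.1×10⁻⁶) = 99.12 K.
T = 27.3 + 99.12 = 126.4 °C.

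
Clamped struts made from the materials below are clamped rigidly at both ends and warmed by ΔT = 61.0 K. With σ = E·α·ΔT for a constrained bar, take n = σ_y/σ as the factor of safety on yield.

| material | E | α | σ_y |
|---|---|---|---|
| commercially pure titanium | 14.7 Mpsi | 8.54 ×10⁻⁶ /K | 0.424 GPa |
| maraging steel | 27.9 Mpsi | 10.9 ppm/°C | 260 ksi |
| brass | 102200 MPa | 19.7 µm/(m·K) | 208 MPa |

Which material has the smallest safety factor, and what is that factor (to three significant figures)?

brass, n = 1.69

With everything in SI (GPa, ×10⁻⁶/K, MPa):
  commercially pure titanium: E = 101.4, α = 8.54, σ_y = 424.0 → σ = 52.8 MPa, n = 8.03
  maraging steel: E = 192.4, α = 10.9, σ_y = 1793 → σ = 128 MPa, n = 14.0
  brass: E = 102.2, α = 19.7, σ_y = 208.0 → σ = 123 MPa, n = 1.69
The minimum is brass at n = 1.69.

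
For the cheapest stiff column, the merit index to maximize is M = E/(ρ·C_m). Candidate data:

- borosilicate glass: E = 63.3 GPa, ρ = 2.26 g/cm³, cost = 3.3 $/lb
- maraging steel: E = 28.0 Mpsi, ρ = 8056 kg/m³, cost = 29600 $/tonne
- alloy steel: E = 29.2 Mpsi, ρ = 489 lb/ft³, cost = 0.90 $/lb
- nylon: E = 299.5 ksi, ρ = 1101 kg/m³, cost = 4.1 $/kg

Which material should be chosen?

alloy steel

After converting to SI:
  borosilicate glass: E = 63.30 GPa, ρ = 2260 kg/m³, cost = 7.275 $/kg
  maraging steel: E = 193.1 GPa, ρ = 8056 kg/m³, cost = 29.60 $/kg
  alloy steel: E = 201.3 GPa, ρ = 7833 kg/m³, cost = 1.984 $/kg
  nylon: E = 2.065 GPa, ρ = 1101 kg/m³, cost = 4.100 $/kg
  alloy steel: M = 13.0 MN·m per $
  borosilicate glass: M = 3.85 MN·m per $
  maraging steel: M = 0.810 MN·m per $
  nylon: M = 0.457 MN·m per $
Highest index: alloy steel.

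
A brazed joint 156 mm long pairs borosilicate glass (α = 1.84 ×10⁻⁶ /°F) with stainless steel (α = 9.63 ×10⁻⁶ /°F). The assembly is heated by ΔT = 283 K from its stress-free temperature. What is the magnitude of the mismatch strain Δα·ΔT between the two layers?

3.97×10⁻³

borosilicate glass: α = 1.84×10⁻⁶/°F × 9/5 = 3.31×10⁻⁶/K.
stainless steel: α = 9.63×10⁻⁶/°F × 9/5 = 17.3×10⁻⁶/K.
Δα = |3.31 − 17.3|×10⁻⁶/K = 14.0×10⁻⁶/K.
Mismatch strain = Δα·ΔT = 14.0×10⁻⁶ × 283.0 = 3.97×10⁻³.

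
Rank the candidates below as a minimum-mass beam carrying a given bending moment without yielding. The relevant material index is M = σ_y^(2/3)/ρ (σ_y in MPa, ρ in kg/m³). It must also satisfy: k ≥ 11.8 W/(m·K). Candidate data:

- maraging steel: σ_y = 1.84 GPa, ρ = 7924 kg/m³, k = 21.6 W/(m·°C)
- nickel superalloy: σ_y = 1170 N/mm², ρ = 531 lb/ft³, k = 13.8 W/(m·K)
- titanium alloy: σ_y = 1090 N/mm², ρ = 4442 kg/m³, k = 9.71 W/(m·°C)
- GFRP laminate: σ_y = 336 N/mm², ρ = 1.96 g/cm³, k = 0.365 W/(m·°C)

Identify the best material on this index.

Screen on constraints: k ≥ 11.8 W/(m·K). Survivors: maraging steel, nickel superalloy.
Convert each candidate to consistent units, then evaluate M:
  maraging steel: σ_y = 1840 MPa, ρ = 7924 kg/m³
  nickel superalloy: σ_y = 1170 MPa, ρ = 8506 kg/m³
  maraging steel: M = 18.9×10⁻³
  nickel superalloy: M = 13.1×10⁻³
Maraging steel ranks first.

maraging steel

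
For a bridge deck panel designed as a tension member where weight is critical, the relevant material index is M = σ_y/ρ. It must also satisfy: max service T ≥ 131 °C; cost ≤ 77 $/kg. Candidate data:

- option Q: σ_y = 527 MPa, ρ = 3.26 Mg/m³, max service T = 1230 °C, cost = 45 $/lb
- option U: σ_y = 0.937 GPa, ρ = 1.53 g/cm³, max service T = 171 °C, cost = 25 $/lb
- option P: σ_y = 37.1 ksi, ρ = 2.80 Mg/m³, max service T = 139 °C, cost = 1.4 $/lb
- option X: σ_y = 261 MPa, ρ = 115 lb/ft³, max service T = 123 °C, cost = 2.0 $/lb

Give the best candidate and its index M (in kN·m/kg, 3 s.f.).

Screen on constraints: max service T ≥ 131 °C; cost ≤ 77 $/kg. Survivors: option U, option P.
In SI units:
  option U: σ_y = 937.0 MPa, ρ = 1530 kg/m³
  option P: σ_y = 255.8 MPa, ρ = 2800 kg/m³
  option U: M = 612 kN·m/kg
  option P: M = 91.4 kN·m/kg
Option U has the largest M.

option U, M = 612 kN·m/kg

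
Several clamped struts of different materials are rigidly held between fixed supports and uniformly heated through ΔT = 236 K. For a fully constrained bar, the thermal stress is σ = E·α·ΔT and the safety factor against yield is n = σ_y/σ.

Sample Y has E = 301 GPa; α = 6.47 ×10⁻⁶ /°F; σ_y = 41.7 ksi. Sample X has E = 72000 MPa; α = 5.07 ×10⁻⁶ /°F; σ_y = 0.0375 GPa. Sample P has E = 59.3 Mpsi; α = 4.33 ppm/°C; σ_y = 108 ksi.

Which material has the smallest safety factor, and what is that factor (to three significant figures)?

sample X, n = 0.242

Converting E to GPa, α to ×10⁻⁶/K, σ_y to MPa, then σ and n for each:
  sample Y: E = 301.0, α = 11.6, σ_y = 287.5 → σ = 827 MPa, n = 0.348
  sample X: E = 72.00, α = 9.13, σ_y = 37.50 → σ = 155 MPa, n = 0.242
  sample P: E = 408.9, α = 4.33, σ_y = 744.6 → σ = 418 MPa, n = 1.78
Sample X has the lowest safety factor, n = 0.242.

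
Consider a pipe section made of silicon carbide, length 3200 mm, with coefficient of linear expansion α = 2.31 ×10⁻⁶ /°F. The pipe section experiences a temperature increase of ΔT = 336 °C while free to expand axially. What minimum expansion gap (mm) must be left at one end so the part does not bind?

Convert α: 2.31×10⁻⁶/°F × (9/5) = 4.16×10⁻⁶/K.
ΔL = α·L₀·ΔT = 4.16×10⁻⁶ × 3200 mm × 336.0 K = 4.47 mm.

4.47 mm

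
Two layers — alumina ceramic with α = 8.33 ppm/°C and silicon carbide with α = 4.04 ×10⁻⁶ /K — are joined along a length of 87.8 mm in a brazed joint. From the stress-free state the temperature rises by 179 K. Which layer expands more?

alumina ceramic

α(alumina ceramic) = 8.33×10⁻⁶/K vs α(silicon carbide) = 4.04×10⁻⁶/K.
Higher α expands more for the same ΔT: alumina ceramic.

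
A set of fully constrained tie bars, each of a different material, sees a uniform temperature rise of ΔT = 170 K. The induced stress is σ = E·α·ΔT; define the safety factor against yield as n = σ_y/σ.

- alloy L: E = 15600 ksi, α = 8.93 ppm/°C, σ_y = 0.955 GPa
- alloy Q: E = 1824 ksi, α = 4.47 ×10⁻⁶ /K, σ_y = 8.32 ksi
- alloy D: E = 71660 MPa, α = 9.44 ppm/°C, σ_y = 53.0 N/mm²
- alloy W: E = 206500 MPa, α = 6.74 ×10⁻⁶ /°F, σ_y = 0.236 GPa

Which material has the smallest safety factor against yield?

With everything in SI (GPa, ×10⁻⁶/K, MPa):
  alloy L: E = 107.6, α = 8.93, σ_y = 955.0 → σ = 163 MPa, n = 5.85
  alloy Q: E = 12.58, α = 4.47, σ_y = 57.36 → σ = 9.56 MPa, n = 6.00
  alloy D: E = 71.66, α = 9.44, σ_y = 53.00 → σ = 115 MPa, n = 0.461
  alloy W: E = 206.5, α = 12.1, σ_y = 236.0 → σ = 426 MPa, n = 0.554
Smallest n: alloy D with n = 0.461.

alloy D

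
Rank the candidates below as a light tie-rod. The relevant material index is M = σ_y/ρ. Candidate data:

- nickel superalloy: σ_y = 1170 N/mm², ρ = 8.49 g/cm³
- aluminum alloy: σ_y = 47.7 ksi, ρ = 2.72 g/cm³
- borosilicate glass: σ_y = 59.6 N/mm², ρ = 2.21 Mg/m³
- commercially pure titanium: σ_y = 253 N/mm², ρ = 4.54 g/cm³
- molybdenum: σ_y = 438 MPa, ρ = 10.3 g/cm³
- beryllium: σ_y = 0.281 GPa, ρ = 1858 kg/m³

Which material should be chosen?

Putting every candidate on a common basis:
  nickel superalloy: σ_y = 1170 MPa, ρ = 8490 kg/m³
  aluminum alloy: σ_y = 328.9 MPa, ρ = 2720 kg/m³
  borosilicate glass: σ_y = 59.60 MPa, ρ = 2210 kg/m³
  commercially pure titanium: σ_y = 253.0 MPa, ρ = 4540 kg/m³
  molybdenum: σ_y = 438.0 MPa, ρ = 10300 kg/m³
  beryllium: σ_y = 281.0 MPa, ρ = 1858 kg/m³
  beryllium: M = 151 kN·m/kg
  nickel superalloy: M = 138 kN·m/kg
  aluminum alloy: M = 121 kN·m/kg
  commercially pure titanium: M = 55.7 kN·m/kg
  molybdenum: M = 42.5 kN·m/kg
  borosilicate glass: M = 27.0 kN·m/kg
The maximum is for beryllium.

beryllium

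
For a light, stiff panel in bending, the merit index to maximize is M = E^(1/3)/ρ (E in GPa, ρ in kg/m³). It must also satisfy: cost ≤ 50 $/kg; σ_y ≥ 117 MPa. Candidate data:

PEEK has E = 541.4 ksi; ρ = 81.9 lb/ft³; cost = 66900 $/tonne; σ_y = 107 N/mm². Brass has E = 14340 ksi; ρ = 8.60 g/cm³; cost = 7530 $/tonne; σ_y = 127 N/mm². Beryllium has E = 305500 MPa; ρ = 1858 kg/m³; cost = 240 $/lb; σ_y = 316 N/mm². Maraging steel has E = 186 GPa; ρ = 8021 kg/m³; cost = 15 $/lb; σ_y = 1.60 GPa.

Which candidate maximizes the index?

Screen on constraints: cost ≤ 50 $/kg; σ_y ≥ 117 MPa. Survivors: brass, maraging steel.
In SI units:
  brass: E = 98.87 GPa, ρ = 8600 kg/m³
  maraging steel: E = 186.0 GPa, ρ = 8021 kg/m³
  maraging steel: M = 0.712×10⁻³
  brass: M = 0.538×10⁻³
The maximum is for maraging steel.

maraging steel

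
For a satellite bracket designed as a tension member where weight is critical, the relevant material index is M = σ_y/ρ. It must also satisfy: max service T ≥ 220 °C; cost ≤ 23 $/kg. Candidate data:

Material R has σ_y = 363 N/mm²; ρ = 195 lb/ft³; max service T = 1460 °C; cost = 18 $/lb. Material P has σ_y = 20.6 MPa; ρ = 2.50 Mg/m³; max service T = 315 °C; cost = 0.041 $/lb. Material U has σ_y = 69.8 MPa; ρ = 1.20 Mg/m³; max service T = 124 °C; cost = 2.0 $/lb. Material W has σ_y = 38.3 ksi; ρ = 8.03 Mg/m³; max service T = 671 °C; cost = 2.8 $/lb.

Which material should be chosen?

Screen on constraints: max service T ≥ 220 °C; cost ≤ 23 $/kg. Survivors: material P, material W.
Normalizing units and computing the index:
  material P: σ_y = 20.60 MPa, ρ = 2500 kg/m³
  material W: σ_y = 264.1 MPa, ρ = 8030 kg/m³
  material W: M = 32.9 kN·m/kg
  material P: M = 8.24 kN·m/kg
The maximum is for material W.

material W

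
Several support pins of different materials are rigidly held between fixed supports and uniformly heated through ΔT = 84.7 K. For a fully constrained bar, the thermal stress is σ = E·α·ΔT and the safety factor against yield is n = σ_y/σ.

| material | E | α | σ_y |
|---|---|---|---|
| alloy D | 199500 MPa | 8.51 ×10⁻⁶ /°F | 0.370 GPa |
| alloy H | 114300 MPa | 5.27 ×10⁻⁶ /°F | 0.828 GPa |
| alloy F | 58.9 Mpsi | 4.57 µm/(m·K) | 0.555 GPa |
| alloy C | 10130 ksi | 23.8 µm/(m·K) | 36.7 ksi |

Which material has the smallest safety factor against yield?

alloy D

With everything in SI (GPa, ×10⁻⁶/K, MPa):
  alloy D: E = 199.5, α = 15.3, σ_y = 370.0 → σ = 259 MPa, n = 1.43
  alloy H: E = 114.3, α = 9.49, σ_y = 828.0 → σ = 91.8 MPa, n = 9.02
  alloy F: E = 406.1, α = 4.57, σ_y = 555.0 → σ = 157 MPa, n = 3.53
  alloy C: E = 69.84, α = 23.8, σ_y = 253.0 → σ = 141 MPa, n = 1.80
The minimum is alloy D at n = 1.43.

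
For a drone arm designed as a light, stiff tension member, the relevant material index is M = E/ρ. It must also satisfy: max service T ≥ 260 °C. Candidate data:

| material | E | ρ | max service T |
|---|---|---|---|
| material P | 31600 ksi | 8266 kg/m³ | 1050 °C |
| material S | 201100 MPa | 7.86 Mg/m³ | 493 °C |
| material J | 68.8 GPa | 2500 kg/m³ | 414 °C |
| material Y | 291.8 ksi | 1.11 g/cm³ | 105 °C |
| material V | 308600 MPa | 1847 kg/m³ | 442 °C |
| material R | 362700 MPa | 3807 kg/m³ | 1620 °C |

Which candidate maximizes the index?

material V

Screen on constraints: max service T ≥ 260 °C. Survivors: material P, material S, material J, material V, material R.
In SI units:
  material P: E = 217.9 GPa, ρ = 8266 kg/m³
  material S: E = 201.1 GPa, ρ = 7860 kg/m³
  material J: E = 68.80 GPa, ρ = 2500 kg/m³
  material V: E = 308.6 GPa, ρ = 1847 kg/m³
  material R: E = 362.7 GPa, ρ = 3807 kg/m³
  material V: M = 167 MN·m/kg
  material R: M = 95.3 MN·m/kg
  material J: M = 27.5 MN·m/kg
  material P: M = 26.4 MN·m/kg
  material S: M = 25.6 MN·m/kg
Material V has the largest M.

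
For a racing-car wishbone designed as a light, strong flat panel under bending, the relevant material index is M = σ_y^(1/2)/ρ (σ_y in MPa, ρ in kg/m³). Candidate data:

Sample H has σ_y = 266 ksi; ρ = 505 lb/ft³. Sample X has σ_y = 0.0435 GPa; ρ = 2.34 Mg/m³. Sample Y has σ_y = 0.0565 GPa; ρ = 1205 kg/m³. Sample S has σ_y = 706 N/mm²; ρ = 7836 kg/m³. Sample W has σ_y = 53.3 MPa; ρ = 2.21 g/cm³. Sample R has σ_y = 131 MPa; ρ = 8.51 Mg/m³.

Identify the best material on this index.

In SI units:
  sample H: σ_y = 1834 MPa, ρ = 8089 kg/m³
  sample X: σ_y = 43.50 MPa, ρ = 2340 kg/m³
  sample Y: σ_y = 56.50 MPa, ρ = 1205 kg/m³
  sample S: σ_y = 706.0 MPa, ρ = 7836 kg/m³
  sample W: σ_y = 53.30 MPa, ρ = 2210 kg/m³
  sample R: σ_y = 131.0 MPa, ρ = 8510 kg/m³
  sample Y: M = 6.24×10⁻³
  sample H: M = 5.29×10⁻³
  sample S: M = 3.39×10⁻³
  sample W: M = 3.30×10⁻³
  sample X: M = 2.82×10⁻³
  sample R: M = 1.34×10⁻³
Sample Y ranks first.

sample Y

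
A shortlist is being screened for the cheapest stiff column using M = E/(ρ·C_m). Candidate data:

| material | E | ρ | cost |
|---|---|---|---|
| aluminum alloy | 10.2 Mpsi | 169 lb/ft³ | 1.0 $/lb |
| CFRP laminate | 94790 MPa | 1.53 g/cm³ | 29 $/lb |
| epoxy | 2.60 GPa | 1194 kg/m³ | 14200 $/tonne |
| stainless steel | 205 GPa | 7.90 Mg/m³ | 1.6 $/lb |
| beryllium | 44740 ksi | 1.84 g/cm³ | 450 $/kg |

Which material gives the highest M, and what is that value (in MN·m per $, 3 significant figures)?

Putting every candidate on a common basis:
  aluminum alloy: E = 70.33 GPa, ρ = 2707 kg/m³, cost = 2.205 $/kg
  CFRP laminate: E = 94.79 GPa, ρ = 1530 kg/m³, cost = 63.93 $/kg
  epoxy: E = 2.600 GPa, ρ = 1194 kg/m³, cost = 14.20 $/kg
  stainless steel: E = 205.0 GPa, ρ = 7900 kg/m³, cost = 3.527 $/kg
  beryllium: E = 308.5 GPa, ρ = 1840 kg/m³, cost = 450.0 $/kg
  aluminum alloy: M = 11.8 MN·m per $
  stainless steel: M = 7.36 MN·m per $
  CFRP laminate: M = 0.969 MN·m per $
  beryllium: M = 0.373 MN·m per $
  epoxy: M = 0.153 MN·m per $
Aluminum alloy ranks first.

aluminum alloy, M = 11.8 MN·m per $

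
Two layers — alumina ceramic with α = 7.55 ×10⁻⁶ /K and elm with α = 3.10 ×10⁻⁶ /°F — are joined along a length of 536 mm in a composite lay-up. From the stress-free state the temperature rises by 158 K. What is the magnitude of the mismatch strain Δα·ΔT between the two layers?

3.11×10⁻⁴

elm: α = 3.10×10⁻⁶/°F × 9/5 = 5.58×10⁻⁶/K.
Δα = |7.55 − 5.58|×10⁻⁶/K = 1.97×10⁻⁶/K.
Mismatch strain = Δα·ΔT = 1.97×10⁻⁶ × 158.0 = 3.11×10⁻⁴.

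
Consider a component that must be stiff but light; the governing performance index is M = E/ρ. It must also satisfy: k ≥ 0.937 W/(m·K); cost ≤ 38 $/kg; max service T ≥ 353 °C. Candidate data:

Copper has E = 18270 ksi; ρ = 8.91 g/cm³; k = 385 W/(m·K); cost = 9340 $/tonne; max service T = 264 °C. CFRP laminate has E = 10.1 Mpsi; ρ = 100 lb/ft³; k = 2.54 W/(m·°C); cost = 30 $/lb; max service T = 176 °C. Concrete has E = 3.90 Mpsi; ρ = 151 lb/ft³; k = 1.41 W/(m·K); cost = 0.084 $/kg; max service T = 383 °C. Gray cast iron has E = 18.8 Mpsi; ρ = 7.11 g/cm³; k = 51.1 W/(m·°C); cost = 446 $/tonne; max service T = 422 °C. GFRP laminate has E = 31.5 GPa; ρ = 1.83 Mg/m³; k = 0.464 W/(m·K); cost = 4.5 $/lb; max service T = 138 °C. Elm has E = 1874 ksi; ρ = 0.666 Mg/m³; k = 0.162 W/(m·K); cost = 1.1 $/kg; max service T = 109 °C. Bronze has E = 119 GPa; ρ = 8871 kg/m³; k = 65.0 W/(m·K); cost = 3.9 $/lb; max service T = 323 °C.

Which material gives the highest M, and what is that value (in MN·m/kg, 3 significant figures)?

gray cast iron, M = 18.2 MN·m/kg

Screen on constraints: k ≥ 0.937 W/(m·K); cost ≤ 38 $/kg; max service T ≥ 353 °C. Survivors: concrete, gray cast iron.
After converting to SI:
  concrete: E = 26.89 GPa, ρ = 2419 kg/m³
  gray cast iron: E = 129.6 GPa, ρ = 7110 kg/m³
  gray cast iron: M = 18.2 MN·m/kg
  concrete: M = 11.1 MN·m/kg
Highest index: gray cast iron.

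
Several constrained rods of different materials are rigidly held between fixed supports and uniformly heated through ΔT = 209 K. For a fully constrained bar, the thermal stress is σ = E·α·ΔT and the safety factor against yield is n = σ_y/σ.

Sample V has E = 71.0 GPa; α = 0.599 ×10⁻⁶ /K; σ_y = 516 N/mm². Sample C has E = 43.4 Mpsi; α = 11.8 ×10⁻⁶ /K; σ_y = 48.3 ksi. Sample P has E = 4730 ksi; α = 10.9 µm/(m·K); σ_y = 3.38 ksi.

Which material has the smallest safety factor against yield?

In consistent units (E in GPa, α in ×10⁻⁶/K, σ_y in MPa):
  sample V: E = 71.00, α = 0.599, σ_y = 516.0 → σ = 8.89 MPa, n = 58.1
  sample C: E = 299.2, α = 11.8, σ_y = 333.0 → σ = 738 MPa, n = 0.451
  sample P: E = 32.61, α = 10.9, σ_y = 23.30 → σ = 74.3 MPa, n = 0.314
The minimum is sample P at n = 0.314.

sample P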